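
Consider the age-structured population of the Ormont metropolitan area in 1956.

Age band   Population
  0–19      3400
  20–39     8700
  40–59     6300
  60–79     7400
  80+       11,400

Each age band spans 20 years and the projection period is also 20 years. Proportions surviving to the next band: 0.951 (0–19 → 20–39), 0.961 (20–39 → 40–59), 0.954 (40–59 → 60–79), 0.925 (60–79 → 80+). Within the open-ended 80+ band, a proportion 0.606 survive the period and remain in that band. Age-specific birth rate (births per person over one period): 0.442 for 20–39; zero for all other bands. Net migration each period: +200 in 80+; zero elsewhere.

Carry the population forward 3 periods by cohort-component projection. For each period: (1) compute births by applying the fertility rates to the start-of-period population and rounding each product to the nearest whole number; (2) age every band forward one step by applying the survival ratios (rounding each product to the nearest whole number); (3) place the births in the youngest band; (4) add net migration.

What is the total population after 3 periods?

(Bands numbered youngest = 1 to oldest = 5.)
[period 1]
Births: 8700 × 0.442 = 3845
Band 2: 3400 × 0.951 = 3233
Band 3: 8700 × 0.961 = 8361
Band 4: 6300 × 0.954 = 6010
Band 5: 7400 × 0.925 + 11400 × 0.606 = 6845 + 6908 = 13753
Net migration: Band 5 + 200 → 13953
Population now: 0–19=3845, 20–39=3233, 40–59=8361, 60–79=6010, 80+=13953
[period 2]
Births: 3233 × 0.442 = 1429
Band 2: 3845 × 0.951 = 3657
Band 3: 3233 × 0.961 = 3107
Band 4: 8361 × 0.954 = 7976
Band 5: 6010 × 0.925 + 13953 × 0.606 = 5559 + 8456 = 14015
Net migration: Band 5 + 200 → 14215
Population now: 0–19=1429, 20–39=3657, 40–59=3107, 60–79=7976, 80+=14215
[period 3]
Births: 3657 × 0.442 = 1616
Band 2: 1429 × 0.951 = 1359
Band 3: 3657 × 0.961 = 3514
Band 4: 3107 × 0.954 = 2964
Band 5: 7976 × 0.925 + 14215 × 0.606 = 7378 + 8614 = 15992
Net migration: Band 5 + 200 → 16192
Population now: 0–19=1616, 20–39=1359, 40–59=3514, 60–79=2964, 80+=16192
Total after period 3: 1616 + 1359 + 3514 + 2964 + 16192 = 25645

25645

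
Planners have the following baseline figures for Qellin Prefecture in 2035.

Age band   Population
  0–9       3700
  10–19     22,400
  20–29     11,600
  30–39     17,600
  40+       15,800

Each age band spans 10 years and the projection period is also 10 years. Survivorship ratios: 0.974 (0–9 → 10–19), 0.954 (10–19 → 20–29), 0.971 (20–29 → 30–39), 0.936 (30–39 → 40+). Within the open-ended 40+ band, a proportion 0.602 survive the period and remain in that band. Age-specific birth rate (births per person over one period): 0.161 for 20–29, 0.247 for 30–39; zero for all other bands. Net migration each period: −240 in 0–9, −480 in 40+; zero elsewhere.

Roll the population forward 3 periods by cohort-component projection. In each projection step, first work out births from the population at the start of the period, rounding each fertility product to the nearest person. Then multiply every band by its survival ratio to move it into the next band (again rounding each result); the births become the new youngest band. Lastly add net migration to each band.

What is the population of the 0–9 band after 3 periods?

Let group 1 be 0–9 through group 5 = 40+.
— Period 1 —
Births: 11600 × 0.161 = 1868  |  17600 × 0.247 = 4347 ⇒ total 6215
Group 2: 3700 × 0.974 = 3604
Group 3: 22400 × 0.954 = 21370
Group 4: 11600 × 0.971 = 11264
Group 5: 17600 × 0.936 + 15800 × 0.602 = 16474 + 9512 = 25986
Net migration: Group 1 − 240 → 5975; Group 5 − 480 → 25506
→ [5975, 3604, 21370, 11264, 25506]
— Period 2 —
Births: 21370 × 0.161 = 3441  |  11264 × 0.247 = 2782 ⇒ total 6223
Group 2: 5975 × 0.974 = 5820
Group 3: 3604 × 0.954 = 3438
Group 4: 21370 × 0.971 = 20750
Group 5: 11264 × 0.936 + 25506 × 0.602 = 10543 + 15355 = 25898
Net migration: Group 1 − 240 → 5983; Group 5 − 480 → 25418
→ [5983, 5820, 3438, 20750, 25418]
— Period 3 —
Births: 3438 × 0.161 = 554  |  20750 × 0.247 = 5125 ⇒ total 5679
Group 2: 5983 × 0.974 = 5827
Group 3: 5820 × 0.954 = 5552
Group 4: 3438 × 0.971 = 3338
Group 5: 20750 × 0.936 + 25418 × 0.602 = 19422 + 15302 = 34724
Net migration: Group 1 − 240 → 5439; Group 5 − 480 → 34244
→ [5439, 5827, 5552, 3338, 34244]

5439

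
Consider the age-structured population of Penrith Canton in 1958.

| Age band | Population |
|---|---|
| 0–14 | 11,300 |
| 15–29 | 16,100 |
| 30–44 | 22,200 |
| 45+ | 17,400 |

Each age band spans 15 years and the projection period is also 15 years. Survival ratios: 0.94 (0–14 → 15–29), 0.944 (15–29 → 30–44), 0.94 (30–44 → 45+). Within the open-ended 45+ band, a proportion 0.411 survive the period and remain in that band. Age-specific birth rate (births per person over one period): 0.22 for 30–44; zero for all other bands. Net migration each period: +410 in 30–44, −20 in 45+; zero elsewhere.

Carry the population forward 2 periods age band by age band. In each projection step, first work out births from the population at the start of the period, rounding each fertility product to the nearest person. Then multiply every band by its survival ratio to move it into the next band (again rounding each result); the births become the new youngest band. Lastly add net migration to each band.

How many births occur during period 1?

Period 1.
Births: 22200 * 0.22 = 4884
15–29: 11300 * 0.94 = 10622
30–44: 16100 * 0.944 = 15198
45+: 22200 * 0.94 + 17400 * 0.411 = 20868 + 7151 = 28019
Net migration: 30–44 + 410 → 15608; 45+ − 20 → 27999
Giving 4884 / 10622 / 15608 / 27999.

4884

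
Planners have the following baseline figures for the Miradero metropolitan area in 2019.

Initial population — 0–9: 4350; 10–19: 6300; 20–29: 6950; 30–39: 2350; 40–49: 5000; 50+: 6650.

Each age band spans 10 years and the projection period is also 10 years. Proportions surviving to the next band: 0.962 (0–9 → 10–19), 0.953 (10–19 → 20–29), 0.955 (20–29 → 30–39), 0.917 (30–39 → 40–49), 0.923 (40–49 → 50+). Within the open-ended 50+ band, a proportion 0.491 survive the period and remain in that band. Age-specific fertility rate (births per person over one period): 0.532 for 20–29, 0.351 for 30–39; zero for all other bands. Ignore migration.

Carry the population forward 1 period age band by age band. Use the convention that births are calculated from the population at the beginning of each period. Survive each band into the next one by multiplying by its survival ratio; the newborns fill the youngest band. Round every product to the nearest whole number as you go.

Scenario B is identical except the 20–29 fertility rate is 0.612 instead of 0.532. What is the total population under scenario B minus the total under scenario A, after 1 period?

556

Call the bands 1 to 6, youngest first.
Period 1:
Births: 6950 × 0.532 = 3697 ; 2350 × 0.351 = 825 → total 4522
Band 2: 4350 × 0.962 = 4185
Band 3: 6300 × 0.953 = 6004
Band 4: 6950 × 0.955 = 6637
Band 5: 2350 × 0.917 = 2155
Band 6: 5000 × 0.923 + 6650 × 0.491 = 4615 + 3265 = 7880
Population now: 0–9=4522, 10–19=4185, 20–29=6004, 30–39=6637, 40–49=2155, 50+=7880
Scenario A total after 1 period: 31383
Scenario B projection —
Period 1:
Births: 6950 × 0.612 = 4253 ; 2350 × 0.351 = 825 → total 5078
Band 2: 4350 × 0.962 = 4185
Band 3: 6300 × 0.953 = 6004
Band 4: 6950 × 0.955 = 6637
Band 5: 2350 × 0.917 = 2155
Band 6: 5000 × 0.923 + 6650 × 0.491 = 4615 + 3265 = 7880
Population now: 0–9=5078, 10–19=4185, 20–29=6004, 30–39=6637, 40–49=2155, 50+=7880
Scenario B total after 1 period: 31939
Difference B − A = 31939 − 31383 = 556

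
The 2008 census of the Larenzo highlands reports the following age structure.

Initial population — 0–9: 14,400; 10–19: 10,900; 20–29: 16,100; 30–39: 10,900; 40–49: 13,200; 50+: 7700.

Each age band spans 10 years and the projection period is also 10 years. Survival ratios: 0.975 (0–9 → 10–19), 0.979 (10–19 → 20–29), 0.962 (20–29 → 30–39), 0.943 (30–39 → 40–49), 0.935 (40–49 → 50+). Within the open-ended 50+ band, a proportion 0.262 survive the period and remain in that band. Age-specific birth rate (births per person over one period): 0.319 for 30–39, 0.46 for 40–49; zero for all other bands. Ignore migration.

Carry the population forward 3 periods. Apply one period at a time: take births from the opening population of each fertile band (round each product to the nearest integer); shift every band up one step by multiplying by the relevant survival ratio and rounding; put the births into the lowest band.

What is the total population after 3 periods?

68598

Period 1:
Births: 10900 * 0.319 = 3477  |  13200 * 0.46 = 6072 → total 9549
10–19: 14400 * 0.975 = 14040
20–29: 10900 * 0.979 = 10671
30–39: 16100 * 0.962 = 15488
40–49: 10900 * 0.943 = 10279
50+: 13200 * 0.935 + 7700 * 0.262 = 12342 + 2017 = 14359
→ [9549, 14040, 10671, 15488, 10279, 14359]
Period 2:
Births: 15488 * 0.319 = 4941  |  10279 * 0.46 = 4728 → total 9669
10–19: 9549 * 0.975 = 9310
20–29: 14040 * 0.979 = 13745
30–39: 10671 * 0.962 = 10266
40–49: 15488 * 0.943 = 14605
50+: 10279 * 0.935 + 14359 * 0.262 = 9611 + 3762 = 13373
→ [9669, 9310, 13745, 10266, 14605, 13373]
Period 3:
Births: 10266 * 0.319 = 3275  |  14605 * 0.46 = 6718 → total 9993
10–19: 9669 * 0.975 = 9427
20–29: 9310 * 0.979 = 9114
30–39: 13745 * 0.962 = 13223
40–49: 10266 * 0.943 = 9681
50+: 14605 * 0.935 + 13373 * 0.262 = 13656 + 3504 = 17160
→ [9993, 9427, 9114, 13223, 9681, 17160]
Total after period 3: 9993 + 9427 + 9114 + 13223 + 9681 + 17160 = 68598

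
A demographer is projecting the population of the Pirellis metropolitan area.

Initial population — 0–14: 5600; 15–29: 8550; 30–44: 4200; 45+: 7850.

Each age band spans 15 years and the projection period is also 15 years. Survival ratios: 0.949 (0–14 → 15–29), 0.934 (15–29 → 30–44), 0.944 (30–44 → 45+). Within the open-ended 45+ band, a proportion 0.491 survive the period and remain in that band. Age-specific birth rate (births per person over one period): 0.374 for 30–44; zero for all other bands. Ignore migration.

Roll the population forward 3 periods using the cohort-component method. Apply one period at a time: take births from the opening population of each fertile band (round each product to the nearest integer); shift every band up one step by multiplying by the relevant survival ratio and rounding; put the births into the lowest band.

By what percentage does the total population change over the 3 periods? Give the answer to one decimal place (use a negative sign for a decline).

-37.6

Period 1:
Births: 4200 * 0.374 = 1571
15–29: 5600 * 0.949 = 5314
30–44: 8550 * 0.934 = 7986
45+: 4200 * 0.944 + 7850 * 0.491 = 3965 + 3854 = 7819
Population now: 0–14=1571, 15–29=5314, 30–44=7986, 45+=7819
Period 2:
Births: 7986 * 0.374 = 2987
15–29: 1571 * 0.949 = 1491
30–44: 5314 * 0.934 = 4963
45+: 7986 * 0.944 + 7819 * 0.491 = 7539 + 3839 = 11378
Population now: 0–14=2987, 15–29=1491, 30–44=4963, 45+=11378
Period 3:
Births: 4963 * 0.374 = 1856
15–29: 2987 * 0.949 = 2835
30–44: 1491 * 0.934 = 1393
45+: 4963 * 0.944 + 11378 * 0.491 = 4685 + 5587 = 10272
Population now: 0–14=1856, 15–29=2835, 30–44=1393, 45+=10272
Total: 26200 → 16356; change = -9844; percentage change = -37.6%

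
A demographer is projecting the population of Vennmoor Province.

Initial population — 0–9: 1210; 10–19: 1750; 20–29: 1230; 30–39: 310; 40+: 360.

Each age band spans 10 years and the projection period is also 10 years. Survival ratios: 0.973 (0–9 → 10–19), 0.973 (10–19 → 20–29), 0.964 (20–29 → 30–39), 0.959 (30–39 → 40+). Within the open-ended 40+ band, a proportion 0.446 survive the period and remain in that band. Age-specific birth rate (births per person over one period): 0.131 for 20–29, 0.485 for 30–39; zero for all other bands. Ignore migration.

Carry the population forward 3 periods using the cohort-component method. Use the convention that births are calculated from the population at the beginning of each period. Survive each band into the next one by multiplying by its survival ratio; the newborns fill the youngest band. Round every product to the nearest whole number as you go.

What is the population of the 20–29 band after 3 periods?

After projecting period 1:
Births: 1230 × 0.131 = 161  |  310 × 0.485 = 150 → 311
10–19: 1210 × 0.973 = 1177
20–29: 1750 × 0.973 = 1703
30–39: 1230 × 0.964 = 1186
40+: 310 × 0.959 + 360 × 0.446 = 297 + 161 = 458
Population now: 0–9=311, 10–19=1177, 20–29=1703, 30–39=1186, 40+=458
After projecting period 2:
Births: 1703 × 0.131 = 223  |  1186 × 0.485 = 575 → 798
10–19: 311 × 0.973 = 303
20–29: 1177 × 0.973 = 1145
30–39: 1703 × 0.964 = 1642
40+: 1186 × 0.959 + 458 × 0.446 = 1137 + 204 = 1341
Population now: 0–9=798, 10–19=303, 20–29=1145, 30–39=1642, 40+=1341
After projecting period 3:
Births: 1145 × 0.131 = 150  |  1642 × 0.485 = 796 → 946
10–19: 798 × 0.973 = 776
20–29: 303 × 0.973 = 295
30–39: 1145 × 0.964 = 1104
40+: 1642 × 0.959 + 1341 × 0.446 = 1575 + 598 = 2173
Population now: 0–9=946, 10–19=776, 20–29=295, 30–39=1104, 40+=2173

295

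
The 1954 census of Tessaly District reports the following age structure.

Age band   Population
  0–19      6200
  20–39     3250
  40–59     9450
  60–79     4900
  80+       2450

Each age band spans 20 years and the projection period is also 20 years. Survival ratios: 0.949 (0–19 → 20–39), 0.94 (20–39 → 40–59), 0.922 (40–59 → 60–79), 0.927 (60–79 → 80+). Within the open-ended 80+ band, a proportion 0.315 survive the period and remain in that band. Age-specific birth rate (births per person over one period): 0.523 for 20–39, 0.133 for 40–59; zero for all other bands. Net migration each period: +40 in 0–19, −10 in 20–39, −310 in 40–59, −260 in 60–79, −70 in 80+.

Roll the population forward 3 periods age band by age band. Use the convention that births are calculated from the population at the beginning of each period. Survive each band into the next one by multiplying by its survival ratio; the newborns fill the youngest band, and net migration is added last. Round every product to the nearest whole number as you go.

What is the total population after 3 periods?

Numbering the groups 1..5 from youngest to oldest:
[period 1]
Births: 3250 × 0.523 = 1700 ; 9450 × 0.133 = 1257 → total 2957
Group 2: 6200 × 0.949 = 5884
Group 3: 3250 × 0.94 = 3055
Group 4: 9450 × 0.922 = 8713
Group 5: 4900 × 0.927 + 2450 × 0.315 = 4542 + 772 = 5314
Net migration: Group 1 + 40 → 2997; Group 2 − 10 → 5874; Group 3 − 310 → 2745; Group 4 − 260 → 8453; Group 5 − 70 → 5244
Giving 2997 / 5874 / 2745 / 8453 / 5244.
[period 2]
Births: 5874 × 0.523 = 3072 ; 2745 × 0.133 = 365 → total 3437
Group 2: 2997 × 0.949 = 2844
Group 3: 5874 × 0.94 = 5522
Group 4: 2745 × 0.922 = 2531
Group 5: 8453 × 0.927 + 5244 × 0.315 = 7836 + 1652 = 9488
Net migration: Group 1 + 40 → 3477; Group 2 − 10 → 2834; Group 3 − 310 → 5212; Group 4 − 260 → 2271; Group 5 − 70 → 9418
Giving 3477 / 2834 / 5212 / 2271 / 9418.
[period 3]
Births: 2834 × 0.523 = 1482 ; 5212 × 0.133 = 693 → total 2175
Group 2: 3477 × 0.949 = 3300
Group 3: 2834 × 0.94 = 2664
Group 4: 5212 × 0.922 = 4805
Group 5: 2271 × 0.927 + 9418 × 0.315 = 2105 + 2967 = 5072
Net migration: Group 1 + 40 → 2215; Group 2 − 10 → 3290; Group 3 − 310 → 2354; Group 4 − 260 → 4545; Group 5 − 70 → 5002
Giving 2215 / 3290 / 2354 / 4545 / 5002.
Total after period 3: 2215 + 3290 + 2354 + 4545 + 5002 = 17406

17406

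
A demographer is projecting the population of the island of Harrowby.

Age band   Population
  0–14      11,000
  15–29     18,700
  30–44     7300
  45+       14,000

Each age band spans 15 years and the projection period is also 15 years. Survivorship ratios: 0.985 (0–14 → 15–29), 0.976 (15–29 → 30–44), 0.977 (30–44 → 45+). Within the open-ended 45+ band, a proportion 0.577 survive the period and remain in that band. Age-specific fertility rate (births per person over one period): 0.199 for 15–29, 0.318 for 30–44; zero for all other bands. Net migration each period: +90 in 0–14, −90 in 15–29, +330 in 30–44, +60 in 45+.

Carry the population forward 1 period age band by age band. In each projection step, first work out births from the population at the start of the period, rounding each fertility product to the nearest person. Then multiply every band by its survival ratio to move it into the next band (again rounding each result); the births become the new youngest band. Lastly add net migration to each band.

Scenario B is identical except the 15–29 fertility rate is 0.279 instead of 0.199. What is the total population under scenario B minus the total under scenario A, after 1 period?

Period 1.
Births: 18700 * 0.199 = 3721, 7300 * 0.318 = 2321 → 6042
15–29: 11000 * 0.985 = 10835
30–44: 18700 * 0.976 = 18251
45+: 7300 * 0.977 + 14000 * 0.577 = 7132 + 8078 = 15210
Net migration: 0–14 + 90 → 6132; 15–29 − 90 → 10745; 30–44 + 330 → 18581; 45+ + 60 → 15270
→ [6132, 10745, 18581, 15270]
Scenario A total after 1 period: 50728
Scenario B projection —
Period 1.
Births: 18700 * 0.279 = 5217, 7300 * 0.318 = 2321 → 7538
15–29: 11000 * 0.985 = 10835
30–44: 18700 * 0.976 = 18251
45+: 7300 * 0.977 + 14000 * 0.577 = 7132 + 8078 = 15210
Net migration: 0–14 + 90 → 7628; 15–29 − 90 → 10745; 30–44 + 330 → 18581; 45+ + 60 → 15270
→ [7628, 10745, 18581, 15270]
Scenario B total after 1 period: 52224
Difference B − A = 52224 − 50728 = 1496

1496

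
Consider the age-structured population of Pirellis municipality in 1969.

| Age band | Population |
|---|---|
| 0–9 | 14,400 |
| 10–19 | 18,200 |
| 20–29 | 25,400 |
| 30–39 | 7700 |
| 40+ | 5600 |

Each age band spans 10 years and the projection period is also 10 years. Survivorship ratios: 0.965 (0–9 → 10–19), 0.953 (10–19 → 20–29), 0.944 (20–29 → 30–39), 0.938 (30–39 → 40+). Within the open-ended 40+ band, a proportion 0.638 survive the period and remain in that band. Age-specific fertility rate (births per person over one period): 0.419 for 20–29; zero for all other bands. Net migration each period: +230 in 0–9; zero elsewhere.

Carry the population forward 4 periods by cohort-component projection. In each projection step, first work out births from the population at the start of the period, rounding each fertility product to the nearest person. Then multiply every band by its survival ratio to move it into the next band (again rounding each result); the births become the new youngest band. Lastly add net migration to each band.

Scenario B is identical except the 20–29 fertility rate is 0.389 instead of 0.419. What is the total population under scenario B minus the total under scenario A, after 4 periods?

After projecting period 1:
Births: 25400 × 0.419 = 10643
10–19: 14400 × 0.965 = 13896
20–29: 18200 × 0.953 = 17345
30–39: 25400 × 0.944 = 23978
40+: 7700 × 0.938 + 5600 × 0.638 = 7223 + 3573 = 10796
Net migration: 0–9 + 230 → 10873
Population now: 0–9=10873, 10–19=13896, 20–29=17345, 30–39=23978, 40+=10796
After projecting period 2:
Births: 17345 × 0.419 = 7268
10–19: 10873 × 0.965 = 10492
20–29: 13896 × 0.953 = 13243
30–39: 17345 × 0.944 = 16374
40+: 23978 × 0.938 + 10796 × 0.638 = 22491 + 6888 = 29379
Net migration: 0–9 + 230 → 7498
Population now: 0–9=7498, 10–19=10492, 20–29=13243, 30–39=16374, 40+=29379
After projecting period 3:
Births: 13243 × 0.419 = 5549
10–19: 7498 × 0.965 = 7236
20–29: 10492 × 0.953 = 9999
30–39: 13243 × 0.944 = 12501
40+: 16374 × 0.938 + 29379 × 0.638 = 15359 + 18744 = 34103
Net migration: 0–9 + 230 → 5779
Population now: 0–9=5779, 10–19=7236, 20–29=9999, 30–39=12501, 40+=34103
After projecting period 4:
Births: 9999 × 0.419 = 4190
10–19: 5779 × 0.965 = 5577
20–29: 7236 × 0.953 = 6896
30–39: 9999 × 0.944 = 9439
40+: 12501 × 0.938 + 34103 × 0.638 = 11726 + 21758 = 33484
Net migration: 0–9 + 230 → 4420
Population now: 0–9=4420, 10–19=5577, 20–29=6896, 30–39=9439, 40+=33484
Scenario A total after 4 periods: 59816
Scenario B projection —
After projecting period 1:
Births: 25400 × 0.389 = 9881
10–19: 14400 × 0.965 = 13896
20–29: 18200 × 0.953 = 17345
30–39: 25400 × 0.944 = 23978
40+: 7700 × 0.938 + 5600 × 0.638 = 7223 + 3573 = 10796
Net migration: 0–9 + 230 → 10111
Population now: 0–9=10111, 10–19=13896, 20–29=17345, 30–39=23978, 40+=10796
After projecting period 2:
Births: 17345 × 0.389 = 6747
10–19: 10111 × 0.965 = 9757
20–29: 13896 × 0.953 = 13243
30–39: 17345 × 0.944 = 16374
40+: 23978 × 0.938 + 10796 × 0.638 = 22491 + 6888 = 29379
Net migration: 0–9 + 230 → 6977
Population now: 0–9=6977, 10–19=9757, 20–29=13243, 30–39=16374, 40+=29379
After projecting period 3:
Births: 13243 × 0.389 = 5152
10–19: 6977 × 0.965 = 6733
20–29: 9757 × 0.953 = 9298
30–39: 13243 × 0.944 = 12501
40+: 16374 × 0.938 + 29379 × 0.638 = 15359 + 18744 = 34103
Net migration: 0–9 + 230 → 5382
Population now: 0–9=5382, 10–19=6733, 20–29=9298, 30–39=12501, 40+=34103
After projecting period 4:
Births: 9298 × 0.389 = 3617
10–19: 5382 × 0.965 = 5194
20–29: 6733 × 0.953 = 6417
30–39: 9298 × 0.944 = 8777
40+: 12501 × 0.938 + 34103 × 0.638 = 11726 + 21758 = 33484
Net migration: 0–9 + 230 → 3847
Population now: 0–9=3847, 10–19=5194, 20–29=6417, 30–39=8777, 40+=33484
Scenario B total after 4 periods: 57719
Difference B − A = 57719 − 59816 = -2097

-2097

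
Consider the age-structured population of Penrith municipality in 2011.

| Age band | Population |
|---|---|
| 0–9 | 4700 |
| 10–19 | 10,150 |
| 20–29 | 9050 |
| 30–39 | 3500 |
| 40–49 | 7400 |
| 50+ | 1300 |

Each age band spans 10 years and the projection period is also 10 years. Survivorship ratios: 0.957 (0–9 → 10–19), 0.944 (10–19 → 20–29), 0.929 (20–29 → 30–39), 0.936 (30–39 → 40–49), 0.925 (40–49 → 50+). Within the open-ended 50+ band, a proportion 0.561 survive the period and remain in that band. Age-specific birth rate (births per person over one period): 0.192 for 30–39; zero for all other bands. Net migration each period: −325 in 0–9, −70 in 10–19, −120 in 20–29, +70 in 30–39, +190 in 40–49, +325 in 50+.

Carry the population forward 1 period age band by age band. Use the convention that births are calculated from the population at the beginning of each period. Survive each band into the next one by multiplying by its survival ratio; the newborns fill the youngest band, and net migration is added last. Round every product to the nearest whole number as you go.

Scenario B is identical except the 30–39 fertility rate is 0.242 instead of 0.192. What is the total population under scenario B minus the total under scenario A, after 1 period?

175

Numbering the groups 1..6 from youngest to oldest:
After projecting period 1:
Births: 3500 × 0.192 = 672
Group 2: 4700 × 0.957 = 4498
Group 3: 10150 × 0.944 = 9582
Group 4: 9050 × 0.929 = 8407
Group 5: 3500 × 0.936 = 3276
Group 6: 7400 × 0.925 + 1300 × 0.561 = 6845 + 729 = 7574
Net migration: Group 1 − 325 → 347; Group 2 − 70 → 4428; Group 3 − 120 → 9462; Group 4 + 70 → 8477; Group 5 + 190 → 3466; Group 6 + 325 → 7899
Population now: 0–9=347, 10–19=4428, 20–29=9462, 30–39=8477, 40–49=3466, 50+=7899
Scenario A total after 1 period: 34079
Scenario B projection —
After projecting period 1:
Births: 3500 × 0.242 = 847
Group 2: 4700 × 0.957 = 4498
Group 3: 10150 × 0.944 = 9582
Group 4: 9050 × 0.929 = 8407
Group 5: 3500 × 0.936 = 3276
Group 6: 7400 × 0.925 + 1300 × 0.561 = 6845 + 729 = 7574
Net migration: Group 1 − 325 → 522; Group 2 − 70 → 4428; Group 3 − 120 → 9462; Group 4 + 70 → 8477; Group 5 + 190 → 3466; Group 6 + 325 → 7899
Population now: 0–9=522, 10–19=4428, 20–29=9462, 30–39=8477, 40–49=3466, 50+=7899
Scenario B total after 1 period: 34254
Difference B − A = 34254 − 34079 = 175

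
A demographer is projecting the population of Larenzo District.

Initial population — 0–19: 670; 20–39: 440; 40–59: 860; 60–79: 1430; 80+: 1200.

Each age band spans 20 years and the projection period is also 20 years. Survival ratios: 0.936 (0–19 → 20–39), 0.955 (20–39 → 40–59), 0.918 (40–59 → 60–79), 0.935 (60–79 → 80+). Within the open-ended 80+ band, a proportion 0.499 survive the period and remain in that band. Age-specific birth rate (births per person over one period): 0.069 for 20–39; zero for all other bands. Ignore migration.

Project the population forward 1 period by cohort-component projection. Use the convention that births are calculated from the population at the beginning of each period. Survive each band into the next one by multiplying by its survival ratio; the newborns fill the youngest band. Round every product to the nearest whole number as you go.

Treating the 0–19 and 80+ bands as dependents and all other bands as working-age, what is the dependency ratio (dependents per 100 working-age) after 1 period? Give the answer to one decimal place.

107.1

(Groups numbered youngest = 1 to oldest = 5.)
[period 1]
Births: 440 × 0.069 = 30
Group 2: 670 × 0.936 = 627
Group 3: 440 × 0.955 = 420
Group 4: 860 × 0.918 = 789
Group 5: 1430 × 0.935 + 1200 × 0.499 = 1337 + 599 = 1936
End of period: [30, 627, 420, 789, 1936]
Dependents (band 0–19 + band 80+) = 30 + 1936 = 1966; working-age = 1836; ratio = 1966/1836 × 100 = 107.1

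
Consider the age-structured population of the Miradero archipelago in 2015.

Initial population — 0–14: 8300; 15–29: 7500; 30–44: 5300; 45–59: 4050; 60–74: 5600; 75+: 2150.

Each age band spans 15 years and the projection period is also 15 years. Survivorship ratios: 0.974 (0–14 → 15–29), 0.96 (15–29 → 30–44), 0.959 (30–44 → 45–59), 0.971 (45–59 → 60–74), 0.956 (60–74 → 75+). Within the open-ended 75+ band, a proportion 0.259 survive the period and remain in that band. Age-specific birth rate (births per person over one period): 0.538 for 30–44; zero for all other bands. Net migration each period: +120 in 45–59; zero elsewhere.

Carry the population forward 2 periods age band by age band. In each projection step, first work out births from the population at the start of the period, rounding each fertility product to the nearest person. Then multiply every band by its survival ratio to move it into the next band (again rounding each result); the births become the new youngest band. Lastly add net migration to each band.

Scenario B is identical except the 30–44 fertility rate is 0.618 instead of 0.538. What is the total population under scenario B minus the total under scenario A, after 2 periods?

989

Numbering the groups 1..6 from youngest to oldest:
Period 1:
Births: 5300 × 0.538 = 2851
Group 2: 8300 × 0.974 = 8084
Group 3: 7500 × 0.96 = 7200
Group 4: 5300 × 0.959 = 5083
Group 5: 4050 × 0.971 = 3933
Group 6: 5600 × 0.956 + 2150 × 0.259 = 5354 + 557 = 5911
Net migration: Group 4 + 120 → 5203
Population now: 0–14=2851, 15–29=8084, 30–44=7200, 45–59=5203, 60–74=3933, 75+=5911
Period 2:
Births: 7200 × 0.538 = 3874
Group 2: 2851 × 0.974 = 2777
Group 3: 8084 × 0.96 = 7761
Group 4: 7200 × 0.959 = 6905
Group 5: 5203 × 0.971 = 5052
Group 6: 3933 × 0.956 + 5911 × 0.259 = 3760 + 1531 = 5291
Net migration: Group 4 + 120 → 7025
Population now: 0–14=3874, 15–29=2777, 30–44=7761, 45–59=7025, 60–74=5052, 75+=5291
Scenario A total after 2 periods: 31780
Scenario B projection —
Period 1:
Births: 5300 × 0.618 = 3275
Group 2: 8300 × 0.974 = 8084
Group 3: 7500 × 0.96 = 7200
Group 4: 5300 × 0.959 = 5083
Group 5: 4050 × 0.971 = 3933
Group 6: 5600 × 0.956 + 2150 × 0.259 = 5354 + 557 = 5911
Net migration: Group 4 + 120 → 5203
Population now: 0–14=3275, 15–29=8084, 30–44=7200, 45–59=5203, 60–74=3933, 75+=5911
Period 2:
Births: 7200 × 0.618 = 4450
Group 2: 3275 × 0.974 = 3190
Group 3: 8084 × 0.96 = 7761
Group 4: 7200 × 0.959 = 6905
Group 5: 5203 × 0.971 = 5052
Group 6: 3933 × 0.956 + 5911 × 0.259 = 3760 + 1531 = 5291
Net migration: Group 4 + 120 → 7025
Population now: 0–14=4450, 15–29=3190, 30–44=7761, 45–59=7025, 60–74=5052, 75+=5291
Scenario B total after 2 periods: 32769
Difference B − A = 32769 − 31780 = 989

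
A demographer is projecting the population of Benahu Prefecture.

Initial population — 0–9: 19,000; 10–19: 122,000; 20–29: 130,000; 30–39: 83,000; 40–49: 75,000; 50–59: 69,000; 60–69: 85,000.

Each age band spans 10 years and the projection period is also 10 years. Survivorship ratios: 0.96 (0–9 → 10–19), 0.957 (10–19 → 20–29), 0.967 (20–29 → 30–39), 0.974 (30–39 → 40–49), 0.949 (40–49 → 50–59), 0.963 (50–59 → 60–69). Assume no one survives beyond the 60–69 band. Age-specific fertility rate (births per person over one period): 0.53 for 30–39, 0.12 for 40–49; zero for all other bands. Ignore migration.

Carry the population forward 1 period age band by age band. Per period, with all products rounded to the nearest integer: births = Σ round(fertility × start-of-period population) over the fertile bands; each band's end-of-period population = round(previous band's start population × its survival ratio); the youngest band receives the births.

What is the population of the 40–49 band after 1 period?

[period 1]
Births: 83000 × 0.53 = 43990  |  75000 × 0.12 = 9000 — total 52990
10–19: 19000 × 0.96 = 18240
20–29: 122000 × 0.957 = 116754
30–39: 130000 × 0.967 = 125710
40–49: 83000 × 0.974 = 80842
50–59: 75000 × 0.949 = 71175
60–69: 69000 × 0.963 = 66447
End of period: [52990, 18240, 116754, 125710, 80842, 71175, 66447]

80842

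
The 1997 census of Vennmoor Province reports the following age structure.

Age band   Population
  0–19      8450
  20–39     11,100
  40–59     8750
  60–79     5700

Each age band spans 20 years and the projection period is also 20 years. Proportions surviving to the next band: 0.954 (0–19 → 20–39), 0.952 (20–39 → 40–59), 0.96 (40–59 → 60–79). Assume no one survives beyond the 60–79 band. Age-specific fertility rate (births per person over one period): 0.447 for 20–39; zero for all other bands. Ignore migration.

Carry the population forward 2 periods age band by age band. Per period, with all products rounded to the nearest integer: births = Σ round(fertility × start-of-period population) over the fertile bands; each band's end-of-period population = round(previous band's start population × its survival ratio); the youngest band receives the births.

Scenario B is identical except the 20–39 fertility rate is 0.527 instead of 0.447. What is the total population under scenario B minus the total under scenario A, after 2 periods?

1492

Let band 1 be 0–19 through band 4 = 60–79.
— Period 1 —
Births: 11100 × 0.447 = 4962
Band 2: 8450 × 0.954 = 8061
Band 3: 11100 × 0.952 = 10567
Band 4: 8750 × 0.96 = 8400
→ [4962, 8061, 10567, 8400]
— Period 2 —
Births: 8061 × 0.447 = 3603
Band 2: 4962 × 0.954 = 4734
Band 3: 8061 × 0.952 = 7674
Band 4: 10567 × 0.96 = 10144
→ [3603, 4734, 7674, 10144]
Scenario A total after 2 periods: 26155
Scenario B projection —
— Period 1 —
Births: 11100 × 0.527 = 5850
Band 2: 8450 × 0.954 = 8061
Band 3: 11100 × 0.952 = 10567
Band 4: 8750 × 0.96 = 8400
→ [5850, 8061, 10567, 8400]
— Period 2 —
Births: 8061 × 0.527 = 4248
Band 2: 5850 × 0.954 = 5581
Band 3: 8061 × 0.952 = 7674
Band 4: 10567 × 0.96 = 10144
→ [4248, 5581, 7674, 10144]
Scenario B total after 2 periods: 27647
Difference B − A = 27647 − 26155 = 1492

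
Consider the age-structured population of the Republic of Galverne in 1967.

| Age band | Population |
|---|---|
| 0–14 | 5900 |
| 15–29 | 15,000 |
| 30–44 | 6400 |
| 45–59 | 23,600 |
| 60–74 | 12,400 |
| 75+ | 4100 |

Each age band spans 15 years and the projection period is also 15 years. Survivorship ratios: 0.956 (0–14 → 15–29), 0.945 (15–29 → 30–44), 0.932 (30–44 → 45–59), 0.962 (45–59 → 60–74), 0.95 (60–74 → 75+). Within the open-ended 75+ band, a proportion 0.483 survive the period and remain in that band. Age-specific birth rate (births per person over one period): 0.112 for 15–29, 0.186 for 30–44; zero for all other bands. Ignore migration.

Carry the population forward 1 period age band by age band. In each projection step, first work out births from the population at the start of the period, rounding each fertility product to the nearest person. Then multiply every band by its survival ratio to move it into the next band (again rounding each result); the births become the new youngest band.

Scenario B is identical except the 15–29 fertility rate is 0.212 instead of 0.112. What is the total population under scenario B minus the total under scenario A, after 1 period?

Numbering the groups 1..6 from youngest to oldest:
— Period 1 —
Births: 15000 * 0.112 = 1680  |  6400 * 0.186 = 1190 → 2870
Group 2: 5900 * 0.956 = 5640
Group 3: 15000 * 0.945 = 14175
Group 4: 6400 * 0.932 = 5965
Group 5: 23600 * 0.962 = 22703
Group 6: 12400 * 0.95 + 4100 * 0.483 = 11780 + 1980 = 13760
End of period: [2870, 5640, 14175, 5965, 22703, 13760]
Scenario A total after 1 period: 65113
Scenario B projection —
— Period 1 —
Births: 15000 * 0.212 = 3180  |  6400 * 0.186 = 1190 → 4370
Group 2: 5900 * 0.956 = 5640
Group 3: 15000 * 0.945 = 14175
Group 4: 6400 * 0.932 = 5965
Group 5: 23600 * 0.962 = 22703
Group 6: 12400 * 0.95 + 4100 * 0.483 = 11780 + 1980 = 13760
End of period: [4370, 5640, 14175, 5965, 22703, 13760]
Scenario B total after 1 period: 66613
Difference B − A = 66613 − 65113 = 1500

1500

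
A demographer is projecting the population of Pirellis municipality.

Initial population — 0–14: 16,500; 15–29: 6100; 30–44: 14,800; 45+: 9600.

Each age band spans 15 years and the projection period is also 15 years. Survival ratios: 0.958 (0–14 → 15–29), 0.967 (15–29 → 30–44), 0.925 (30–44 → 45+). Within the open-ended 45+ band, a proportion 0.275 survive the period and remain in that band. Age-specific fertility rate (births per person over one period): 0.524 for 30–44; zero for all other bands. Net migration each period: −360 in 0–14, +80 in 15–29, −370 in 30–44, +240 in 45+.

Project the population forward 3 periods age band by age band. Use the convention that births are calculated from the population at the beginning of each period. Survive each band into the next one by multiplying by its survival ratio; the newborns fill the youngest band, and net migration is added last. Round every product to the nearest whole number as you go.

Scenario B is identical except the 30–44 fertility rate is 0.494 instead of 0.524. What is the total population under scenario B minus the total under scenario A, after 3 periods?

-1019

Call the groups 1 to 4, youngest first.
[period 1]
Births: 14800 × 0.524 = 7755
Group 2: 16500 × 0.958 = 15807
Group 3: 6100 × 0.967 = 5899
Group 4: 14800 × 0.925 + 9600 × 0.275 = 13690 + 2640 = 16330
Net migration: Group 1 − 360 → 7395; Group 2 + 80 → 15887; Group 3 − 370 → 5529; Group 4 + 240 → 16570
End of period: [7395, 15887, 5529, 16570]
[period 2]
Births: 5529 × 0.524 = 2897
Group 2: 7395 × 0.958 = 7084
Group 3: 15887 × 0.967 = 15363
Group 4: 5529 × 0.925 + 16570 × 0.275 = 5114 + 4557 = 9671
Net migration: Group 1 − 360 → 2537; Group 2 + 80 → 7164; Group 3 − 370 → 14993; Group 4 + 240 → 9911
End of period: [2537, 7164, 14993, 9911]
[period 3]
Births: 14993 × 0.524 = 7856
Group 2: 2537 × 0.958 = 2430
Group 3: 7164 × 0.967 = 6928
Group 4: 14993 × 0.925 + 9911 × 0.275 = 13869 + 2726 = 16595
Net migration: Group 1 − 360 → 7496; Group 2 + 80 → 2510; Group 3 − 370 → 6558; Group 4 + 240 → 16835
End of period: [7496, 2510, 6558, 16835]
Scenario A total after 3 periods: 33399
Scenario B projection —
[period 1]
Births: 14800 × 0.494 = 7311
Group 2: 16500 × 0.958 = 15807
Group 3: 6100 × 0.967 = 5899
Group 4: 14800 × 0.925 + 9600 × 0.275 = 13690 + 2640 = 16330
Net migration: Group 1 − 360 → 6951; Group 2 + 80 → 15887; Group 3 − 370 → 5529; Group 4 + 240 → 16570
End of period: [6951, 15887, 5529, 16570]
[period 2]
Births: 5529 × 0.494 = 2731
Group 2: 6951 × 0.958 = 6659
Group 3: 15887 × 0.967 = 15363
Group 4: 5529 × 0.925 + 16570 × 0.275 = 5114 + 4557 = 9671
Net migration: Group 1 − 360 → 2371; Group 2 + 80 → 6739; Group 3 − 370 → 14993; Group 4 + 240 → 9911
End of period: [2371, 6739, 14993, 9911]
[period 3]
Births: 14993 × 0.494 = 7407
Group 2: 2371 × 0.958 = 2271
Group 3: 6739 × 0.967 = 6517
Group 4: 14993 × 0.925 + 9911 × 0.275 = 13869 + 2726 = 16595
Net migration: Group 1 − 360 → 7047; Group 2 + 80 → 2351; Group 3 − 370 → 6147; Group 4 + 240 → 16835
End of period: [7047, 2351, 6147, 16835]
Scenario B total after 3 periods: 32380
Difference B − A = 32380 − 33399 = -1019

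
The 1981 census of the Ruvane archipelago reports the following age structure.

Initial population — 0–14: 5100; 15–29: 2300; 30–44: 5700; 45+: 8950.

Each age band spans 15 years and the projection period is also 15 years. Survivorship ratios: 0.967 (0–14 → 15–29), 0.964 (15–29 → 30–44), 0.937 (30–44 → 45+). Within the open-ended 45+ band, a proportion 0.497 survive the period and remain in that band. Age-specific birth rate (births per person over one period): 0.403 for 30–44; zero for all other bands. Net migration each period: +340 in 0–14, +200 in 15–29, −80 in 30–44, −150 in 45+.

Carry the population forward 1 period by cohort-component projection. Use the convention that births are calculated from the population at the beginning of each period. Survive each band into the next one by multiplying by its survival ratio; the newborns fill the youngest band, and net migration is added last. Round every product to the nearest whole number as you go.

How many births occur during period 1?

Call the groups 1 to 4, youngest first.
[period 1]
Births: 5700 × 0.403 = 2297
Group 2: 5100 × 0.967 = 4932
Group 3: 2300 × 0.964 = 2217
Group 4: 5700 × 0.937 + 8950 × 0.497 = 5341 + 4448 = 9789
Net migration: Group 1 + 340 → 2637; Group 2 + 200 → 5132; Group 3 − 80 → 2137; Group 4 − 150 → 9639
End of period: [2637, 5132, 2137, 9639]

2297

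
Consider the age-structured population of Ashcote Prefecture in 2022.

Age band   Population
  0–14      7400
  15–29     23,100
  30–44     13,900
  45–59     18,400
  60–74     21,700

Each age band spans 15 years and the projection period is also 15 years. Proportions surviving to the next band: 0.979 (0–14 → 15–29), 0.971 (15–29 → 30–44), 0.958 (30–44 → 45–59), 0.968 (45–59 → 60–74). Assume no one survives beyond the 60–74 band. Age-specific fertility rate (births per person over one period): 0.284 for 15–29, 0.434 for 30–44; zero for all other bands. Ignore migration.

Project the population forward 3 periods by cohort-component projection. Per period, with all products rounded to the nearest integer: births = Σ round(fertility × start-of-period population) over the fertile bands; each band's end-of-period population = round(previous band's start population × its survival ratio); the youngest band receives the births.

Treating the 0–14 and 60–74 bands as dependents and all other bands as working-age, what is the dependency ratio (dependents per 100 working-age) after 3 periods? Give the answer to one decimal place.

90.4

Numbering the bands 1..5 from youngest to oldest:
[period 1]
Births: 23100 × 0.284 = 6560  |  13900 × 0.434 = 6033 — total 12593
Band 2: 7400 × 0.979 = 7245
Band 3: 23100 × 0.971 = 22430
Band 4: 13900 × 0.958 = 13316
Band 5: 18400 × 0.968 = 17811
→ [12593, 7245, 22430, 13316, 17811]
[period 2]
Births: 7245 × 0.284 = 2058  |  22430 × 0.434 = 9735 — total 11793
Band 2: 12593 × 0.979 = 12329
Band 3: 7245 × 0.971 = 7035
Band 4: 22430 × 0.958 = 21488
Band 5: 13316 × 0.968 = 12890
→ [11793, 12329, 7035, 21488, 12890]
[period 3]
Births: 12329 × 0.284 = 3501  |  7035 × 0.434 = 3053 — total 6554
Band 2: 11793 × 0.979 = 11545
Band 3: 12329 × 0.971 = 11971
Band 4: 7035 × 0.958 = 6740
Band 5: 21488 × 0.968 = 20800
→ [6554, 11545, 11971, 6740, 20800]
Dependents (band 0–14 + band 60–74) = 6554 + 20800 = 27354; working-age = 30256; ratio = 27354/30256 × 100 = 90.4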